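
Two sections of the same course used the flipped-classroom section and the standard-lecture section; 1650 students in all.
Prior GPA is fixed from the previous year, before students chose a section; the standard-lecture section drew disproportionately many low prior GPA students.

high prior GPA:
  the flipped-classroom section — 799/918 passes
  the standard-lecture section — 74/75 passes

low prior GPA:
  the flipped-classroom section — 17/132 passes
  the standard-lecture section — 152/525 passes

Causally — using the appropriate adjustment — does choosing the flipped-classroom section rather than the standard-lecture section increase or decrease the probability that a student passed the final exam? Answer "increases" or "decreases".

decreases

the standard-lecture section is higher inside every prior GPA band stratum but the flipped-classroom section is higher in aggregate. Whether to stratify depends on how prior GPA band relates to the teaching method.
Prior GPA band satisfies the back-door criterion: it is not a descendant of the teaching method, and it blocks the spurious path from teaching method to outcome. Adjusting for it (i.e., using the within-prior GPA band rates) gives the causal effect.
Within each level — high prior GPA: 87.0% vs 98.7%; low prior GPA: 12.9% vs 29.0% — the standard-lecture section is higher every time.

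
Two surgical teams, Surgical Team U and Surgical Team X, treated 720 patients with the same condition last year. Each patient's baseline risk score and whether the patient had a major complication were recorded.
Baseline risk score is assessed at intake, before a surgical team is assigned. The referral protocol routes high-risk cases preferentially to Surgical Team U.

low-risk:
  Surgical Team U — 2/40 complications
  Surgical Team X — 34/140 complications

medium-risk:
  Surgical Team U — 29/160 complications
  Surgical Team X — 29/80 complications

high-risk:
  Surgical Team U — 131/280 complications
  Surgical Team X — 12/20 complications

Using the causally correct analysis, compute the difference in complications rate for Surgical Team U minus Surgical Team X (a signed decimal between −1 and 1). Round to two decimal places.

Surgical Team U is lower inside every baseline risk score stratum but Surgical Team X is lower in aggregate. Whether to stratify depends on how baseline risk score relates to the surgical team.
Baseline risk score is set before the surgical team has any effect — it is not caused by the surgical team — and it independently drives the outcome. That makes it a confounder, so the causal comparison is within baseline risk score levels.
Adjusting over the population distribution of baseline risk score: 0.250·(0.050−0.243) + 0.333·(0.181−0.362) + 0.417·(0.468−0.600) = -0.164.

-0.16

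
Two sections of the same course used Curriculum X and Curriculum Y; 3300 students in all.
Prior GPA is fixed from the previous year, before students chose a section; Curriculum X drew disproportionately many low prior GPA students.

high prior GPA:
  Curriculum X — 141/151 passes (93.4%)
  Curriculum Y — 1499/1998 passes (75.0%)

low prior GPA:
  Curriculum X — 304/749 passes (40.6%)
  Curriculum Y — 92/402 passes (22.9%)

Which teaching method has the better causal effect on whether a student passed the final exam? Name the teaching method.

Prior GPA band satisfies the back-door criterion: it is not a descendant of the teaching method, and it blocks the spurious path from teaching method to outcome. Adjusting for it (i.e., using the within-prior GPA band rates) gives the causal effect.
Within each level — high prior GPA: 93.4% vs 75.0%; low prior GPA: 40.6% vs 22.9% — Curriculum X is higher every time.

Curriculum X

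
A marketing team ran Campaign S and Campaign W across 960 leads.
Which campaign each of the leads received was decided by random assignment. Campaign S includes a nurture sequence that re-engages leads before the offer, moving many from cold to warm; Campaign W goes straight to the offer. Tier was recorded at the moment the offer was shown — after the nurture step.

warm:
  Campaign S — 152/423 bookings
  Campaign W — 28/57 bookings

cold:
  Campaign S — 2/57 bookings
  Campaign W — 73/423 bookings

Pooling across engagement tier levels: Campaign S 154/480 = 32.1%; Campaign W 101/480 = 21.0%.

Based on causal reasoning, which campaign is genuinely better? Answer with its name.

Campaign S

Engagement tier is recorded after the campaign and is itself shifted by it — it sits on the causal path from campaign to outcome. Conditioning on a mediator would strip out part of the effect we want; the pooled comparison gives the total causal effect.
Pooled: Campaign S 32.1% vs Campaign W 21.0%; Campaign S is higher overall.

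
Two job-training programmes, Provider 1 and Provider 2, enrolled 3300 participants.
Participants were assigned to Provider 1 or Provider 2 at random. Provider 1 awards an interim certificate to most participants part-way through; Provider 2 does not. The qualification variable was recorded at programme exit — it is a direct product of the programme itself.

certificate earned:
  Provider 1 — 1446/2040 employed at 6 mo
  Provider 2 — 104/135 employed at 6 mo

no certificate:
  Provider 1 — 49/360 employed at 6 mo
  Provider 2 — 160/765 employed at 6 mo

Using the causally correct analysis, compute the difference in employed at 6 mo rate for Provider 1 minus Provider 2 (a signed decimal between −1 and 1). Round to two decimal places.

The qualification attained during the programme-specific comparison favours Provider 2 throughout, but the pooled figures favour Provider 1. The question is whether to condition on qualification attained during the programme.
Qualification attained during the programme here is a post-treatment variable shaped by the programme; conditioning on it would introduce bias rather than remove it. The overall comparison is the causal one.
The causal difference is the pooled difference: 0.623 − 0.293 = +0.330.

+0.33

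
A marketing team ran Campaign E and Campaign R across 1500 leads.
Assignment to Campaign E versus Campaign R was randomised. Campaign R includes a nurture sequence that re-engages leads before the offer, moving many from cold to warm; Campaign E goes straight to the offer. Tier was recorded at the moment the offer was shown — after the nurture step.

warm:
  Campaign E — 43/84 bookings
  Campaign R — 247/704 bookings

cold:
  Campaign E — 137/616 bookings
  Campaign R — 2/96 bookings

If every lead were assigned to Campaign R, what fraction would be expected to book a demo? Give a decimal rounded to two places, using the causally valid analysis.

0.31

Campaign E is higher inside every engagement tier stratum but Campaign R is higher in aggregate. Whether to stratify depends on how engagement tier relates to the campaign.
Stratifying would compare campaigns among leads the campaigns themselves sorted into engagement tier groups — a form of selection on an intermediate. The unconditioned pooled rates give the total causal effect.
So P(outcome | do(Campaign R)) is just the pooled rate for Campaign R: 249/800 = 0.311.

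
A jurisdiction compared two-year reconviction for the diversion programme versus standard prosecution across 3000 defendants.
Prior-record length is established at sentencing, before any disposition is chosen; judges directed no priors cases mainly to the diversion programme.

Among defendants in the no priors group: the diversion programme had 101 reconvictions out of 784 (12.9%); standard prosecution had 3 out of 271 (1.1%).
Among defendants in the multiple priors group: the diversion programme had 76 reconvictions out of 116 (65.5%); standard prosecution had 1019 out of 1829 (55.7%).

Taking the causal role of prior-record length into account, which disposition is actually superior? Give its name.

standard prosecution

standard prosecution is lower inside every prior-record length stratum but the diversion programme is lower in aggregate. Whether to stratify depends on how prior-record length relates to the disposition.
Since prior-record length is a pre-existing factor (not a product of the disposition) and it affects the outcome on its own, it is a confounder. The stratified rates, not the pooled rate, identify the causal effect.
Within each level — no priors: 12.9% vs 1.1%; multiple priors: 65.5% vs 55.7% — standard prosecution is lower every time.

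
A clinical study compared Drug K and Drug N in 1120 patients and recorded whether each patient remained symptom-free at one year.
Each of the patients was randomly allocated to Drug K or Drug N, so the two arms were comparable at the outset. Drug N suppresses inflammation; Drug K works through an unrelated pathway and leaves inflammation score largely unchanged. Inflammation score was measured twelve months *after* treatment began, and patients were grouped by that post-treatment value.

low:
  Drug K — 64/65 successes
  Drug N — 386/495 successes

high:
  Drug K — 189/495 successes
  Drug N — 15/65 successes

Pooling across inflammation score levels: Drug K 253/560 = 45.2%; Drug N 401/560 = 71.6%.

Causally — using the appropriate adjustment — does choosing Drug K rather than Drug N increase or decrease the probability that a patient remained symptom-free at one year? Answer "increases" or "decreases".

decreases

The stratified and pooled comparisons disagree (Drug K wins within each inflammation score; Drug N wins overall), so the answer turns on the causal role of inflammation score.
Because the drug influences inflammation score, inflammation score is a post-treatment mediator, not a confounder. Stratifying on it would bias the estimate; the causal effect is the crude pooled difference.
Pooled: Drug K 45.2% vs Drug N 71.6%; Drug N is higher overall.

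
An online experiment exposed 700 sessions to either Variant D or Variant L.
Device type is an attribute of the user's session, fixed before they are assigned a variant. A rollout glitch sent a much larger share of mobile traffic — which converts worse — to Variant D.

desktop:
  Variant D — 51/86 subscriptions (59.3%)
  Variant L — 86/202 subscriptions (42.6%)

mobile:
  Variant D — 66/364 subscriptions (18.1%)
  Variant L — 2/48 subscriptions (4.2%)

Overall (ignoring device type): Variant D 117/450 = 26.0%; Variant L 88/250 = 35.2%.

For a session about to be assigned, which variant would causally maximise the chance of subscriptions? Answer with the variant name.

Device type differs across variants for reasons unrelated to any effect of the variant itself, and it separately predicts the outcome — a classic confounder. We must compare within device type levels.
Within each level — desktop: 59.3% vs 42.6%; mobile: 18.1% vs 4.2% — Variant D is higher every time.

Variant D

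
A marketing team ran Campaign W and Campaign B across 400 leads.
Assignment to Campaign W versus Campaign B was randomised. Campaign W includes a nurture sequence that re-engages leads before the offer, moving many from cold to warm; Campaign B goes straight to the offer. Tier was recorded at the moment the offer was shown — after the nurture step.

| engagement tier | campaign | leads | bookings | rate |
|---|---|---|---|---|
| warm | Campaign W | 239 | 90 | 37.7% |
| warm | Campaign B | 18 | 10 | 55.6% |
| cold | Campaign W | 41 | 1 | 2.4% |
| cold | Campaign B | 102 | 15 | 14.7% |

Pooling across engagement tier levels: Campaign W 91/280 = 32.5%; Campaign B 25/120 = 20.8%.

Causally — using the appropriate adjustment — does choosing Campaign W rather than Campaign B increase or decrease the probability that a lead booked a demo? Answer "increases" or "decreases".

increases

Engagement tier lies on the pathway campaign → engagement tier → outcome, so adjusting for it blocks the indirect effect. For the total causal effect of campaign, use the unadjusted pooled rates.
Pooled: Campaign W 32.5% vs Campaign B 20.8%; Campaign W is higher overall.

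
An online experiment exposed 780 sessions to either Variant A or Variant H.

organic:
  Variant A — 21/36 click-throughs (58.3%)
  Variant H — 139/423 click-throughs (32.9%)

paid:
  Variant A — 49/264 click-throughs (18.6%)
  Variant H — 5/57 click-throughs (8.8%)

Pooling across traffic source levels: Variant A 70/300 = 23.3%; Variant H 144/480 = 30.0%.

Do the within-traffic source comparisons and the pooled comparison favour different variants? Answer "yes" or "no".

Within each traffic source level (organic 58.3% vs 32.9%; paid 18.6% vs 8.8%), Variant A has the higher rate every time. Pooled: 23.3% vs 30.0% — Variant H has the higher rate overall. The two comparisons disagree.

yes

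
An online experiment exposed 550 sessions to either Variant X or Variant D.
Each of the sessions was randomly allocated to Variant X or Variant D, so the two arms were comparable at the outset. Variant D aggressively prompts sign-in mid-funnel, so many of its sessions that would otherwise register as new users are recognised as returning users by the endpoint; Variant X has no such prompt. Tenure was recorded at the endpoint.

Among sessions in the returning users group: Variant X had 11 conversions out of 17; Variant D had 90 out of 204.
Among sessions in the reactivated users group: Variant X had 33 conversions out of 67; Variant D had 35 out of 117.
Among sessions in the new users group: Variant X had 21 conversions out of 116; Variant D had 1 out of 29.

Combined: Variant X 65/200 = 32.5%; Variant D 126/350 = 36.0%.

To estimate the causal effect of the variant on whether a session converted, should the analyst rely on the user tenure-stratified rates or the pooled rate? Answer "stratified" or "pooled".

pooled

Variant X is higher inside every user tenure stratum but Variant D is higher in aggregate. Whether to stratify depends on how user tenure relates to the variant.
User tenure here is a post-treatment variable shaped by the variant; conditioning on it would introduce bias rather than remove it. The overall comparison is the causal one.
Pooled: Variant X 32.5% vs Variant D 36.0%; Variant D is higher overall.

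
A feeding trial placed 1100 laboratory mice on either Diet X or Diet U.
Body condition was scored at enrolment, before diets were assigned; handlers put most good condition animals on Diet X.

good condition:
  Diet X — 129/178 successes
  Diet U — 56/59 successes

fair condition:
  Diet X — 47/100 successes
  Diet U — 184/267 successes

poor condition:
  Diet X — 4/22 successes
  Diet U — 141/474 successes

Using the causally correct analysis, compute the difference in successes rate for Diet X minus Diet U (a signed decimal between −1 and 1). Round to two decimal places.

The stratified and pooled comparisons disagree (Diet U wins within each starting body condition; Diet X wins overall), so the answer turns on the causal role of starting body condition.
Here starting body condition is a common cause — it drives both which diet a case falls under and the outcome. The crude comparison mixes populations; the stratum-specific rates are the causally relevant ones.
Adjusting over the population distribution of starting body condition: 0.215·(0.725−0.949) + 0.334·(0.470−0.689) + 0.451·(0.182−0.297) = -0.174.

-0.17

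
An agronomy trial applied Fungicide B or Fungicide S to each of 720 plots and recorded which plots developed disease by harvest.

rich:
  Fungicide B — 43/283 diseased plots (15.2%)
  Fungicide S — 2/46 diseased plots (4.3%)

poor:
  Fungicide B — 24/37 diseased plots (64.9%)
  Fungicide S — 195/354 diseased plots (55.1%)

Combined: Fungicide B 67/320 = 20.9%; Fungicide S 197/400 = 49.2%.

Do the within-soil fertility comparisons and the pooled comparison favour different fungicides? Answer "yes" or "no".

yes

Within each soil fertility level (rich 15.2% vs 4.3%; poor 64.9% vs 55.1%), Fungicide S has the lower rate every time. Pooled: 20.9% vs 49.2% — Fungicide B has the lower rate overall. The two comparisons disagree.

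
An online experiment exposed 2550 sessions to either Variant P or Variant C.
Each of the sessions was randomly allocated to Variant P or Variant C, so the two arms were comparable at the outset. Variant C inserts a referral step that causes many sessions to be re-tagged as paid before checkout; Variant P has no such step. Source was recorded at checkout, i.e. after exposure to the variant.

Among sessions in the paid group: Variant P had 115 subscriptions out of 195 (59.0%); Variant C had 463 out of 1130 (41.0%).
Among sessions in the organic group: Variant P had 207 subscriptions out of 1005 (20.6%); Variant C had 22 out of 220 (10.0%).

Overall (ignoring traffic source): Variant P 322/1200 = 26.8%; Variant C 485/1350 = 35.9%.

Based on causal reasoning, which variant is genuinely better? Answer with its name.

The stratified and pooled comparisons disagree (Variant P wins within each traffic source; Variant C wins overall), so the answer turns on the causal role of traffic source.
Traffic source is downstream of the variant. One should not condition on a consequence of treatment, so the overall rates are the right comparison.
Pooled: Variant P 26.8% vs Variant C 35.9%; Variant C is higher overall.

Variant C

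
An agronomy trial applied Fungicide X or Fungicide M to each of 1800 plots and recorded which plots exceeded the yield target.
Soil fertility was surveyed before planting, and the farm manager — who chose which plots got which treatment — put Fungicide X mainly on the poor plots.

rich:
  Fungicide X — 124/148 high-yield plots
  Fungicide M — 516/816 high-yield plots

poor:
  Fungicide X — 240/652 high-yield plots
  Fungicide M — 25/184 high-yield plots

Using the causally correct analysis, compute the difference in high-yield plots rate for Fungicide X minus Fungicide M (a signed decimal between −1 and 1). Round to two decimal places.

+0.22

The stratified and pooled comparisons disagree (Fungicide X wins within each soil fertility; Fungicide M wins overall), so the answer turns on the causal role of soil fertility.
Here soil fertility is a common cause — it drives both which fungicide a case falls under and the outcome. The crude comparison mixes populations; the stratum-specific rates are the causally relevant ones.
Adjusting over the population distribution of soil fertility: 0.536·(0.838−0.632) + 0.464·(0.368−0.136) = +0.218.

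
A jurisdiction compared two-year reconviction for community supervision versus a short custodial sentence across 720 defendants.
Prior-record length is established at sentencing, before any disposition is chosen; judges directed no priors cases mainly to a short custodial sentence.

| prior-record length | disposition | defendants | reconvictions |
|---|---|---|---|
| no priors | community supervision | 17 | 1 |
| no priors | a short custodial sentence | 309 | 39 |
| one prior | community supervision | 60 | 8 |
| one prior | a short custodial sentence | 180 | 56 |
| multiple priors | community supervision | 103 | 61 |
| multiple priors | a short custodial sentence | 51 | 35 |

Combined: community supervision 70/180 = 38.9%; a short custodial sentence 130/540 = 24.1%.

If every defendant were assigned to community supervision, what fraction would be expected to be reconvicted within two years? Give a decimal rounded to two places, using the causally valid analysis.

Here prior-record length is a common cause — it drives both which disposition a case falls under and the outcome. The crude comparison mixes populations; the stratum-specific rates are the causally relevant ones.
Standardising community supervision to the population prior-record length mix: 0.453·1/17 + 0.333·8/60 + 0.214·61/103 = 0.198.

0.20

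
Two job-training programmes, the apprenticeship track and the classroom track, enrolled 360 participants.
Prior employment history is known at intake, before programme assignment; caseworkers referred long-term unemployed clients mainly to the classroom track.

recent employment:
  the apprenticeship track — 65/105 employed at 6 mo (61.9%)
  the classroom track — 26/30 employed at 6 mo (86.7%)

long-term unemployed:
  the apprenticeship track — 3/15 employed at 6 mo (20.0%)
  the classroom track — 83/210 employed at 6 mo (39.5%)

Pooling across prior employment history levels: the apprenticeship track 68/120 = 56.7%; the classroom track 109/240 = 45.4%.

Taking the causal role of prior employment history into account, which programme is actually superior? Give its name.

The prior employment history-specific comparison favours the classroom track throughout, but the pooled figures favour the apprenticeship track. The question is whether to condition on prior employment history.
Since prior employment history is a pre-existing factor (not a product of the programme) and it affects the outcome on its own, it is a confounder. The stratified rates, not the pooled rate, identify the causal effect.
Within each level — recent employment: 61.9% vs 86.7%; long-term unemployed: 20.0% vs 39.5% — the classroom track is higher every time.

the classroom track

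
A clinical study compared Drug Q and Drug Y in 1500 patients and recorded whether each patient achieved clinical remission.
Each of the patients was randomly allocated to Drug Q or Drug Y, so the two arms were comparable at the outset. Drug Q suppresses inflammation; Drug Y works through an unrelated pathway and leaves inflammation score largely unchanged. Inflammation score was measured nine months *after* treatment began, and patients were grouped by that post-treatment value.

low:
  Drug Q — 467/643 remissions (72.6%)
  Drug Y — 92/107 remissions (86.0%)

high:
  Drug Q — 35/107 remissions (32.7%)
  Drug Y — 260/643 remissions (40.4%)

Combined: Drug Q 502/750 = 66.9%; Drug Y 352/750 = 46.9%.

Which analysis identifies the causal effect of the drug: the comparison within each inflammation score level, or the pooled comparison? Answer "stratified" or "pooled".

pooled

Drug Y is higher inside every inflammation score stratum but Drug Q is higher in aggregate. Whether to stratify depends on how inflammation score relates to the drug.
Because the drug influences inflammation score, inflammation score is a post-treatment mediator, not a confounder. Stratifying on it would bias the estimate; the causal effect is the crude pooled difference.
Pooled: Drug Q 66.9% vs Drug Y 46.9%; Drug Q is higher overall.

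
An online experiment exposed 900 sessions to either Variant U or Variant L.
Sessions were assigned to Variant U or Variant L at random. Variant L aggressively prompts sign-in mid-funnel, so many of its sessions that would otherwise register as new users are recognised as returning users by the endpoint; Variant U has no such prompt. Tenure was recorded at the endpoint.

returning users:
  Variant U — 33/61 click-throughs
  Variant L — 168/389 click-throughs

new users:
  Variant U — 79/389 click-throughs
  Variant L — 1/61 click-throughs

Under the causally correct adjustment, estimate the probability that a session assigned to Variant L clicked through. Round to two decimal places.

0.38

User tenure is recorded after the variant and is itself shifted by it — it sits on the causal path from variant to outcome. Conditioning on a mediator would strip out part of the effect we want; the pooled comparison gives the total causal effect.
So P(outcome | do(Variant L)) is just the pooled rate for Variant L: 169/450 = 0.376.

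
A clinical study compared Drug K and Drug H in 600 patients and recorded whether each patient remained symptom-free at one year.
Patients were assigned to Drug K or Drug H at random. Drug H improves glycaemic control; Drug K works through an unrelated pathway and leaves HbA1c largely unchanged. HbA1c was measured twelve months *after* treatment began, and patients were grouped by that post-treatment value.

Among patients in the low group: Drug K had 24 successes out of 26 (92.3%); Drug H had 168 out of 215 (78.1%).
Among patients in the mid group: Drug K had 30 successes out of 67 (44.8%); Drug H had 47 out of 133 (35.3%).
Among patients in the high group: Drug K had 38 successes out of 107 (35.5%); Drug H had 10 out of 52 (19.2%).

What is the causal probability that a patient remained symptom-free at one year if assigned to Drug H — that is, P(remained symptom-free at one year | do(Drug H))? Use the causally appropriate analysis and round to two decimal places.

Within every HbA1c level Drug K has the higher rate, yet pooled Drug H does — Simpson's reversal.
HbA1c is downstream of the drug. One should not condition on a consequence of treatment, so the overall rates are the right comparison.
So P(outcome | do(Drug H)) is just the pooled rate for Drug H: 225/400 = 0.562.

0.56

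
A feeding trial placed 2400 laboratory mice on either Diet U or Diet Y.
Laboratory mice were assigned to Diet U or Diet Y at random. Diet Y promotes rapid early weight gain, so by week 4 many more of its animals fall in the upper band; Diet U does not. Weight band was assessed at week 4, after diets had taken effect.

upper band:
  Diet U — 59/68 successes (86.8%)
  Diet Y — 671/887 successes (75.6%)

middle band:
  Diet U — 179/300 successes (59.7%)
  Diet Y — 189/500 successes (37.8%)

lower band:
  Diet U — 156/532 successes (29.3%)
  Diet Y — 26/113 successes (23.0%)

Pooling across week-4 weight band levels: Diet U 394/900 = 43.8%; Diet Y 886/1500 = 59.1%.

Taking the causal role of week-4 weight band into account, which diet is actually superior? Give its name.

Week-4 weight band lies on the pathway diet → week-4 weight band → outcome, so adjusting for it blocks the indirect effect. For the total causal effect of diet, use the unadjusted pooled rates.
Pooled: Diet U 43.8% vs Diet Y 59.1%; Diet Y is higher overall.

Diet Y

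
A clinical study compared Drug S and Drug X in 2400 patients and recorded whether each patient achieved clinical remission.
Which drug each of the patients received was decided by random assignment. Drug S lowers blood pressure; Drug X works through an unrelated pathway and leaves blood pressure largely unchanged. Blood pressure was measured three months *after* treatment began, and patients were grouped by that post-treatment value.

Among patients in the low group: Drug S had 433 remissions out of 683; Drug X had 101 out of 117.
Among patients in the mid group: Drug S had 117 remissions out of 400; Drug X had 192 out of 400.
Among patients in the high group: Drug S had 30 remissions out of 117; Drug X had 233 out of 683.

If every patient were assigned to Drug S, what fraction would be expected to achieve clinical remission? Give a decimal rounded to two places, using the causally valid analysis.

0.48

Blood pressure is recorded after the drug and is itself shifted by it — it sits on the causal path from drug to outcome. Conditioning on a mediator would strip out part of the effect we want; the pooled comparison gives the total causal effect.
So P(outcome | do(Drug S)) is just the pooled rate for Drug S: 580/1200 = 0.483.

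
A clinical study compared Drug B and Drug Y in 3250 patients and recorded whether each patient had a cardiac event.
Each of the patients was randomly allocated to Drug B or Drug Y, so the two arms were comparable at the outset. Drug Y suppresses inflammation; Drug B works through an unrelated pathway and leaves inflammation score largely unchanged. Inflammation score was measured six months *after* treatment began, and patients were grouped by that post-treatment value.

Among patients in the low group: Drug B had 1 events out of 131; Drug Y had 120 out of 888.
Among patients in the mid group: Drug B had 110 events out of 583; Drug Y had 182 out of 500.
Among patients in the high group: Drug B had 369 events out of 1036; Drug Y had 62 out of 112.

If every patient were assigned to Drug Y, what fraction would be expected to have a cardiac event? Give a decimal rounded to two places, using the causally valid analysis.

0.24

Inflammation score here is a post-treatment variable shaped by the drug; conditioning on it would introduce bias rather than remove it. The overall comparison is the causal one.
So P(outcome | do(Drug Y)) is just the pooled rate for Drug Y: 364/1500 = 0.243.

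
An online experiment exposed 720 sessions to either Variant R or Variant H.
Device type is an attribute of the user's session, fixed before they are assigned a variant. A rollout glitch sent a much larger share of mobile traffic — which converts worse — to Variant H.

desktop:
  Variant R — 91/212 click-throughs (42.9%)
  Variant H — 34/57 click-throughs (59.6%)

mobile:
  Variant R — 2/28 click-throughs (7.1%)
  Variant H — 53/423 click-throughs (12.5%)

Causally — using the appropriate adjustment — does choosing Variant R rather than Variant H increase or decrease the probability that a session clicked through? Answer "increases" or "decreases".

decreases

The device type-specific comparison favours Variant H throughout, but the pooled figures favour Variant R. The question is whether to condition on device type.
The imbalance in device type arose from how sessions were allocated, not from anything the variant did; and device type independently affects the outcome. The pooled gap is confounded — condition on device type.
Within each level — desktop: 42.9% vs 59.6%; mobile: 7.1% vs 12.5% — Variant H is higher every time.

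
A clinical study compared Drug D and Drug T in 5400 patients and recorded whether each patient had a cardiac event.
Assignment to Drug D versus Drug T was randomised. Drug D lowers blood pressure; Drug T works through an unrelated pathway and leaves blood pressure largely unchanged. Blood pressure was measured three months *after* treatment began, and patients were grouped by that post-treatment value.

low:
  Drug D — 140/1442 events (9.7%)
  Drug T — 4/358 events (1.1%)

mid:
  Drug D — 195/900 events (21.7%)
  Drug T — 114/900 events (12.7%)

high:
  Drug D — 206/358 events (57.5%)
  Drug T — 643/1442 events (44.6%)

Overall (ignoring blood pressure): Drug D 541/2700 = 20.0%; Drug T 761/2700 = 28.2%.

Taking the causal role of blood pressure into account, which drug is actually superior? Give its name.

Drug T is lower inside every blood pressure stratum but Drug D is lower in aggregate. Whether to stratify depends on how blood pressure relates to the drug.
Blood pressure is downstream of the drug. One should not condition on a consequence of treatment, so the overall rates are the right comparison.
Pooled: Drug D 20.0% vs Drug T 28.2%; Drug D is lower overall.

Drug D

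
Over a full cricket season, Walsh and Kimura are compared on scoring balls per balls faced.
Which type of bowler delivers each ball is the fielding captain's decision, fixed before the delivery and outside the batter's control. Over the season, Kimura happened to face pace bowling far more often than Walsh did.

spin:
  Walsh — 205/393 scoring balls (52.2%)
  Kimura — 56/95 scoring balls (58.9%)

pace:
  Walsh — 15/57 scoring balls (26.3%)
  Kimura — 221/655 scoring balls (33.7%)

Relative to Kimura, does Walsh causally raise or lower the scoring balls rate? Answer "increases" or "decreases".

Since bowling type is a pre-existing factor (not a product of the player) and it affects the outcome on its own, it is a confounder. The stratified rates, not the pooled rate, identify the causal effect.
Within each level — spin: 52.2% vs 58.9%; pace: 26.3% vs 33.7% — Kimura is higher every time.

decreases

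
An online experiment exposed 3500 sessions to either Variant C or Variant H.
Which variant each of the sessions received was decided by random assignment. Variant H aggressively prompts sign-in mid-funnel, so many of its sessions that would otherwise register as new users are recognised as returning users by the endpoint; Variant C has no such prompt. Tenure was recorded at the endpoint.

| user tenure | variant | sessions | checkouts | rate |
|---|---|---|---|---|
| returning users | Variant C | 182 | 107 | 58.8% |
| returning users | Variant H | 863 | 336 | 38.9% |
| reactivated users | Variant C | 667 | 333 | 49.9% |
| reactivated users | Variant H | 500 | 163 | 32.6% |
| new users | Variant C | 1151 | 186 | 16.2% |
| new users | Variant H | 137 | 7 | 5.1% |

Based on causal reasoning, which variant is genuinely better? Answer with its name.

Variant H

The stratified and pooled comparisons disagree (Variant C wins within each user tenure; Variant H wins overall), so the answer turns on the causal role of user tenure.
User tenure here is a post-treatment variable shaped by the variant; conditioning on it would introduce bias rather than remove it. The overall comparison is the causal one.
Pooled: Variant C 31.3% vs Variant H 33.7%; Variant H is higher overall.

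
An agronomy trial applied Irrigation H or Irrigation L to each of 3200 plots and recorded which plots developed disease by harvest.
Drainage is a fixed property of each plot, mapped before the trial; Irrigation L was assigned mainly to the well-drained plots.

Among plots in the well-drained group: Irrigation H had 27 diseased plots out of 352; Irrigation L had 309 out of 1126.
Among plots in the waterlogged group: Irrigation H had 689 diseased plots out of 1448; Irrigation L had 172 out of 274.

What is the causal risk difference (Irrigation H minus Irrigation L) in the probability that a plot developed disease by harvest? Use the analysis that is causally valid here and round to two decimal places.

-0.17

Since field drainage is a pre-existing factor (not a product of the irrigation) and it affects the outcome on its own, it is a confounder. The stratified rates, not the pooled rate, identify the causal effect.
Adjusting over the population distribution of field drainage: 0.462·(0.077−0.274) + 0.538·(0.476−0.628) = -0.173.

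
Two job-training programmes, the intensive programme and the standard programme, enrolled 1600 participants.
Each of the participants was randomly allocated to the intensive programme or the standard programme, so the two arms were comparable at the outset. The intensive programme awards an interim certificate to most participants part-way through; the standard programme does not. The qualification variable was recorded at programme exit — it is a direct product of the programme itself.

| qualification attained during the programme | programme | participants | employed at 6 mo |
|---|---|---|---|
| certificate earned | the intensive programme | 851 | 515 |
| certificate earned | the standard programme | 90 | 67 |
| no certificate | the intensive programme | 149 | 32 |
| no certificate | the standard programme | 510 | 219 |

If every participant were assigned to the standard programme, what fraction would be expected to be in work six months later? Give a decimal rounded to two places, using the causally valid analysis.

0.48

The qualification attained during the programme-specific comparison favours the standard programme throughout, but the pooled figures favour the intensive programme. The question is whether to condition on qualification attained during the programme.
Stratifying would compare programmes among participants the programmes themselves sorted into qualification attained during the programme groups — a form of selection on an intermediate. The unconditioned pooled rates give the total causal effect.
So P(outcome | do(the standard programme)) is just the pooled rate for the standard programme: 286/600 = 0.477.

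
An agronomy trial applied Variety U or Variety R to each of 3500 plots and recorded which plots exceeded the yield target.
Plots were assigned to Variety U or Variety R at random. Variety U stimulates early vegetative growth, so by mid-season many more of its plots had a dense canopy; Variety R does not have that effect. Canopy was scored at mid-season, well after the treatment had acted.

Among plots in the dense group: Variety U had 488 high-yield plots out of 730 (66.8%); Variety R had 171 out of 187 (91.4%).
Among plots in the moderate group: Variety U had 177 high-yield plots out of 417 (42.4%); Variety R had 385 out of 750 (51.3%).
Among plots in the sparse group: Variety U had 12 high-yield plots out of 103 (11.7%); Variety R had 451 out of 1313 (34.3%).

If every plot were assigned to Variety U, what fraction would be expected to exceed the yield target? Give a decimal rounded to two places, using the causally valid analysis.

Variety R is higher inside every mid-season canopy stratum but Variety U is higher in aggregate. Whether to stratify depends on how mid-season canopy relates to the variety.
Mid-season canopy is recorded after the variety and is itself shifted by it — it sits on the causal path from variety to outcome. Conditioning on a mediator would strip out part of the effect we want; the pooled comparison gives the total causal effect.
So P(outcome | do(Variety U)) is just the pooled rate for Variety U: 677/1250 = 0.542.

0.54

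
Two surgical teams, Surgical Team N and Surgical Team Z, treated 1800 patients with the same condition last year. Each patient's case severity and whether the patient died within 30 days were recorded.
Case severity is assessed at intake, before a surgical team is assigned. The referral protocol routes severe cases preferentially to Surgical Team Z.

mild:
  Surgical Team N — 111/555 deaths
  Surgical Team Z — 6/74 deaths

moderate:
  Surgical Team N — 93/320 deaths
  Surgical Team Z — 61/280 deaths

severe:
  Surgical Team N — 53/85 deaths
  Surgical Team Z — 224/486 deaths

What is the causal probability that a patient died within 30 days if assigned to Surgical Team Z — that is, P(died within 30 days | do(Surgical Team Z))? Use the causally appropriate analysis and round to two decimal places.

0.25

The case severity-specific comparison favours Surgical Team Z throughout, but the pooled figures favour Surgical Team N. The question is whether to condition on case severity.
Case severity differs across surgical teams for reasons unrelated to any effect of the surgical team itself, and it separately predicts the outcome — a classic confounder. We must compare within case severity levels.
Standardising Surgical Team Z to the population case severity mix: 0.349·6/74 + 0.333·61/280 + 0.317·224/486 = 0.247.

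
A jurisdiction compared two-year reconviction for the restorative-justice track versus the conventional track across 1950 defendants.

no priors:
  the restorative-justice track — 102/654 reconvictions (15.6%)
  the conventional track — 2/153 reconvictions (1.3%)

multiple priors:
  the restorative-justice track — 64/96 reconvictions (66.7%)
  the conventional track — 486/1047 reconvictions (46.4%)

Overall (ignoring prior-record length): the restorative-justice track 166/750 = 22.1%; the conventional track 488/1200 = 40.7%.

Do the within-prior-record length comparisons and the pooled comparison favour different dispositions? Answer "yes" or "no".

yes

Within each prior-record length level (no priors 15.6% vs 1.3%; multiple priors 66.7% vs 46.4%), the conventional track has the lower rate every time. Pooled: 22.1% vs 40.7% — the restorative-justice track has the lower rate overall. The two comparisons disagree.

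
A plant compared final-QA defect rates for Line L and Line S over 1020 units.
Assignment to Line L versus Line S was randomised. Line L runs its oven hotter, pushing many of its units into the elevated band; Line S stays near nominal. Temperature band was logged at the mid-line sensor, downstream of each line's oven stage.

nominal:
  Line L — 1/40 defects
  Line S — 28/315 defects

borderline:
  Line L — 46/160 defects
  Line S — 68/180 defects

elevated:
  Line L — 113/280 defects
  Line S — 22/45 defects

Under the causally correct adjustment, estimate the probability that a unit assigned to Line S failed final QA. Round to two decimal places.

0.22

Within every in-process temperature band level Line L has the lower rate, yet pooled Line S does — Simpson's reversal.
Stratifying would compare lines among units the lines themselves sorted into in-process temperature band groups — a form of selection on an intermediate. The unconditioned pooled rates give the total causal effect.
So P(outcome | do(Line S)) is just the pooled rate for Line S: 118/540 = 0.219.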